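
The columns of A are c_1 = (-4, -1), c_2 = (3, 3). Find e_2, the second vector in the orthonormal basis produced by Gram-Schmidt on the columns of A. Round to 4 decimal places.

e_1 = c_1/‖c_1‖ = (-4, -1)/4.1231 = (-0.9701, -0.2425).
r_{12} = e_1·c_2 = -3.6380.
u_2 = c_2 + 3.6380·e_1 = (-0.5294, 2.1176).
‖u_2‖ = 2.1828, so e_2 = (-0.2425, 0.9701).

e_2 = (-0.2425, 0.9701)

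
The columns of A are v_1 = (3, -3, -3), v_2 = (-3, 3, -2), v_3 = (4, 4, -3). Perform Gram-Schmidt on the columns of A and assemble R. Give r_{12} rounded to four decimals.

r_{12} = -2.3094

e_1 = v_1/‖v_1‖ = (3, -3, -3)/5.1962 = (0.5774, -0.5774, -0.5774).
r_{12} = e_1·v_2 = -2.3094.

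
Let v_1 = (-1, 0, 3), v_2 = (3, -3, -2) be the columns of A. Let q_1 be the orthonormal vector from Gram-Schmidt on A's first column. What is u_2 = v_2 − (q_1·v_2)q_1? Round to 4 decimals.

q_1 = v_1/‖v_1‖ = (-1, 0, 3)/3.1623 = (-0.3162, 0.0000, 0.9487).
r_{12} = q_1·v_2 = -2.8460.
u_2 = v_2 + 2.8460·q_1 = (2.1000, -3.0000, 0.7000).

u_2 = (2.1000, -3.0000, 0.7000)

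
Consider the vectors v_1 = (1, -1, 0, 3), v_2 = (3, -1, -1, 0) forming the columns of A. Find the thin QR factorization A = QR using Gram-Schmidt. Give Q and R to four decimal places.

q_1 = v_1/‖v_1‖ = (1, -1, 0, 3)/3.3166 = (0.3015, -0.3015, 0.0000, 0.9045).
r_{12} = q_1·v_2 = 1.2060.
u_2 = v_2 − 1.2060·q_1 = (2.6364, -0.6364, -1.0000, -1.0909).
‖u_2‖ = 3.0896, so q_2 = (0.8533, -0.2060, -0.3237, -0.3531).

Q = [[0.3015, 0.8533], [-0.3015, -0.2060], [0.0000, -0.3237], [0.9045, -0.3531]], R = [[3.3166, 1.2060], [0.0000, 3.0896]]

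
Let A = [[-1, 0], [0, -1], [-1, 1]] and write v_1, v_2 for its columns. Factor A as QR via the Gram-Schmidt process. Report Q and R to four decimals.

Q = [[-0.7071, -0.4082], [0.0000, -0.8165], [-0.7071, 0.4082]], R = [[1.4142, -0.7071], [0.0000, 1.2247]]

v_1 = (-1, 0, -1); ‖v_1‖ = 1.4142, so e_1 = (-0.7071, 0.0000, -0.7071).
e_1·v_2 = (-0.7071)·0 + 0.0000·(-1) + (-0.7071)·1 = -0.7071.
u_2 = v_2 + 0.7071·e_1 = (-0.5000, -1.0000, 0.5000).
‖u_2‖ = 1.2247, so e_2 = (-0.4082, -0.8165, 0.4082).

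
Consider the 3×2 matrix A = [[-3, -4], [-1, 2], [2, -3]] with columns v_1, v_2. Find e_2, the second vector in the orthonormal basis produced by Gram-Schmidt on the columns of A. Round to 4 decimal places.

v_1 = (-3, -1, 2); ‖v_1‖ = 3.7417, so e_1 = (-0.8018, -0.2673, 0.5345).
e_1·v_2 = (-0.8018)·(-4) + (-0.2673)·2 + 0.5345·(-3) = 1.0690.
u_2 = v_2 − 1.0690·e_1 = (-3.1429, 2.2857, -3.5714).
‖u_2‖ = 5.2780, so e_2 = (-0.5955, 0.4331, -0.6767).

e_2 = (-0.5955, 0.4331, -0.6767)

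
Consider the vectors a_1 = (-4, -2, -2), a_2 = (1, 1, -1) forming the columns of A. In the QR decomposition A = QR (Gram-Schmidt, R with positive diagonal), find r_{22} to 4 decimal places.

a_1 = (-4, -2, -2); ‖a_1‖ = 4.8990, so q_1 = (-0.8165, -0.4082, -0.4082).
q_1·a_2 = (-0.8165)·1 + (-0.4082)·1 + (-0.4082)·(-1) = -0.8165.
u_2 = a_2 + 0.8165·q_1 = (0.3333, 0.6667, -1.3333).
r_{22} = ‖u_2‖ = 1.5275.

r_{22} = 1.5275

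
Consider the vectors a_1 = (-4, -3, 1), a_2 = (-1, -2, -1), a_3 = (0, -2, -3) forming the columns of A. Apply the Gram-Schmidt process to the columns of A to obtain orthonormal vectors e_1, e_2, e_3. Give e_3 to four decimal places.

e_3 = (-0.5774, 0.5774, -0.5774)

a_1 = (-4, -3, 1); ‖a_1‖ = 5.0990, so e_1 = (-0.7845, -0.5883, 0.1961).
e_1·a_2 = (-0.7845)·(-1) + (-0.5883)·(-2) + 0.1961·(-1) = 1.7650.
u_2 = a_2 − 1.7650·e_1 = (0.3846, -0.9615, -1.3462).
‖u_2‖ = 1.6984, so e_2 = (0.2265, -0.5661, -0.7926).
e_1·a_3 = (-0.7845)·0 + (-0.5883)·(-2) + 0.1961·(-3) = 0.5883; e_2·a_3 = 0.2265·0 + (-0.5661)·(-2) + (-0.7926)·(-3) = 3.5101.
u_3 = a_3 − 0.5883·e_1 − 3.5101·e_2 = (-0.3333, 0.3333, -0.3333).
‖u_3‖ = 0.5774, so e_3 = (-0.5774, 0.5774, -0.5774).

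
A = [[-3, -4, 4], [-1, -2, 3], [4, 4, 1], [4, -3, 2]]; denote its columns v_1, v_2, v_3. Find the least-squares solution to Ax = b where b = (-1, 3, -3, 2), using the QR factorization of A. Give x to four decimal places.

v_1 = (-3, -1, 4, 4); ‖v_1‖ = 6.4807, so e_1 = (-0.4629, -0.1543, 0.6172, 0.6172).
e_1·v_2 = (-0.4629)·(-4) + (-0.1543)·(-2) + 0.6172·4 + 0.6172·(-3) = 2.7775.
u_2 = v_2 − 2.7775·e_1 = (-2.7143, -1.5714, 2.2857, -4.7143).
‖u_2‖ = 6.1062, so e_2 = (-0.4445, -0.2573, 0.3743, -0.7720).
e_1·v_3 = (-0.4629)·4 + (-0.1543)·3 + 0.6172·1 + 0.6172·2 = -0.4629; e_2·v_3 = (-0.4445)·4 + (-0.2573)·3 + 0.3743·1 + (-0.7720)·2 = -3.7199.
u_3 = v_3 + 0.4629·e_1 + 3.7199·e_2 = (2.1322, 1.9713, 2.6782, -0.5862).
‖u_3‖ = 3.9935, so e_3 = (0.5339, 0.4936, 0.6706, -0.1468).
Qᵀb = (-0.6172, -2.9946, -1.3585).
Back-substitute: x_3 = -1.3585/3.9935 = -0.3402.
x_2 = (-2.9946 + 3.7199·(-0.3402))/6.1062 = -0.6977.
x_1 = (-0.6172 − 2.7775·(-0.6977) + 0.4629·(-0.3402))/6.4807 = 0.1795.

x = (0.1795, -0.6977, -0.3402)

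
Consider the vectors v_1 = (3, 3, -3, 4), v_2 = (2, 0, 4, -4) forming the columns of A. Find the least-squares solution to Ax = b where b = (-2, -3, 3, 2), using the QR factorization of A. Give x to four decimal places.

v_1 = (3, 3, -3, 4); ‖v_1‖ = 6.5574, so q_1 = (0.4575, 0.4575, -0.4575, 0.6100).
q_1·v_2 = 0.4575·2 + 0.4575·0 + (-0.4575)·4 + 0.6100·(-4) = -3.3550.
u_2 = v_2 + 3.3550·q_1 = (3.5349, 1.5349, 2.4651, -1.9535).
‖u_2‖ = 4.9744, so q_2 = (0.7106, 0.3086, 0.4956, -0.3927).
Qᵀb = (-2.4400, -1.6457).
Back-substitute: x_2 = -1.6457/4.9744 = -0.3308.
x_1 = (-2.4400 + 3.3550·(-0.3308))/6.5574 = -0.5414.

x = (-0.5414, -0.3308)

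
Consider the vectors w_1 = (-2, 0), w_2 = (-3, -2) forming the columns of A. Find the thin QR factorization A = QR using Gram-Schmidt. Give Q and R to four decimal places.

Q = [[-1.0000, 0.0000], [0.0000, -1.0000]], R = [[2.0000, 3.0000], [0.0000, 2.0000]]

w_1 = (-2, 0); ‖w_1‖ = 2.0000, so q_1 = (-1.0000, 0.0000).
q_1·w_2 = (-1.0000)·(-3) + 0.0000·(-2) = 3.0000.
u_2 = w_2 − 3.0000·q_1 = (0.0000, -2.0000).
‖u_2‖ = 2.0000, so q_2 = (0.0000, -1.0000).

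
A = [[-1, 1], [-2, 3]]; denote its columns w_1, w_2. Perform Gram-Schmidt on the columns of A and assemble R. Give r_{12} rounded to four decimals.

r_{12} = -3.1305

w_1 = (-1, -2); ‖w_1‖ = 2.2361, so e_1 = (-0.4472, -0.8944).
r_{12} = e_1·w_2 = -3.1305.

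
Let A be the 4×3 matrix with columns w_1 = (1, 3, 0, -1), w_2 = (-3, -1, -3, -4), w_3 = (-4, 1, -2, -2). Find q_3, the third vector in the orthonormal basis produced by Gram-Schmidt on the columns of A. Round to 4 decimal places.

q_1 = w_1/‖w_1‖ = (1, 3, 0, -1)/3.3166 = (0.3015, 0.9045, 0.0000, -0.3015).
r_{12} = q_1·w_2 = -0.6030.
u_2 = w_2 + 0.6030·q_1 = (-2.8182, -0.4545, -3.0000, -4.1818).
‖u_2‖ = 5.8853, so q_2 = (-0.4789, -0.0772, -0.5097, -0.7106).
r_{13} = q_1·w_3 = 0.3015; r_{23} = q_2·w_3 = 4.2788.
u_3 = w_3 − 0.3015·q_1 − 4.2788·q_2 = (-2.0420, 1.0577, 0.1811, 1.1312).
‖u_3‖ = 2.5693, so q_3 = (-0.7948, 0.4117, 0.0705, 0.4403).

q_3 = (-0.7948, 0.4117, 0.0705, 0.4403)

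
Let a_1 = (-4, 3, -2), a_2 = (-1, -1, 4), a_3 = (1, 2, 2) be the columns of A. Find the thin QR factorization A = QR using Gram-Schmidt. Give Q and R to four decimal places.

Q = [[-0.7428, -0.4867, 0.4598], [0.5571, -0.0683, 0.8276], [-0.3714, 0.8709, 0.3219]], R = [[5.3852, -1.2999, -0.3714], [0.0000, 4.0386, 1.1185], [0.0000, 0.0000, 2.7588]]

a_1 = (-4, 3, -2); ‖a_1‖ = 5.3852, so q_1 = (-0.7428, 0.5571, -0.3714).
q_1·a_2 = (-0.7428)·(-1) + 0.5571·(-1) + (-0.3714)·4 = -1.2999.
u_2 = a_2 + 1.2999·q_1 = (-1.9655, -0.2759, 3.5172).
‖u_2‖ = 4.0386, so q_2 = (-0.4867, -0.0683, 0.8709).
q_1·a_3 = (-0.7428)·1 + 0.5571·2 + (-0.3714)·2 = -0.3714; q_2·a_3 = (-0.4867)·1 + (-0.0683)·2 + 0.8709·2 = 1.1185.
u_3 = a_3 + 0.3714·q_1 − 1.1185·q_2 = (1.2685, 2.2833, 0.8879).
‖u_3‖ = 2.7588, so q_3 = (0.4598, 0.8276, 0.3219).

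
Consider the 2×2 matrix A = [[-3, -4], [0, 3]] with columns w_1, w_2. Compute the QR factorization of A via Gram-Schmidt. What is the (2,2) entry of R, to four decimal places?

e_1 = w_1/‖w_1‖ = (-3, 0)/3.0000 = (-1.0000, 0.0000).
r_{12} = e_1·w_2 = 4.0000.
u_2 = w_2 − 4.0000·e_1 = (0.0000, 3.0000).
r_{22} = ‖u_2‖ = 3.0000.

r_{22} = 3.0000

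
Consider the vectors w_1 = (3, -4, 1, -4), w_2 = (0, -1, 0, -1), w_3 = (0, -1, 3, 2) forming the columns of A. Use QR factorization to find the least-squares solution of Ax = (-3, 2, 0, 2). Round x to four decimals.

x = (-0.9643, 1.9643, 0.2143)

q_1 = w_1/‖w_1‖ = (3, -4, 1, -4)/6.4807 = (0.4629, -0.6172, 0.1543, -0.6172).
r_{12} = q_1·w_2 = 1.2344.
u_2 = w_2 − 1.2344·q_1 = (-0.5714, -0.2381, -0.1905, -0.2381).
‖u_2‖ = 0.6901, so q_2 = (-0.8281, -0.3450, -0.2760, -0.3450).
r_{13} = q_1·w_3 = -0.1543; r_{23} = q_2·w_3 = -1.1731.
u_3 = w_3 + 0.1543·q_1 + 1.1731·q_2 = (-0.9000, -1.5000, 2.7000, 1.5000).
‖u_3‖ = 3.5496, so q_3 = (-0.2535, -0.4226, 0.7606, 0.4226).
Qᵀb = (-3.8576, 1.1041, 0.7606).
Back-substitute: x_3 = 0.7606/3.5496 = 0.2143.
x_2 = (1.1041 + 1.1731·0.2143)/0.6901 = 1.9643.
x_1 = (-3.8576 − 1.2344·1.9643 + 0.1543·0.2143)/6.4807 = -0.9643.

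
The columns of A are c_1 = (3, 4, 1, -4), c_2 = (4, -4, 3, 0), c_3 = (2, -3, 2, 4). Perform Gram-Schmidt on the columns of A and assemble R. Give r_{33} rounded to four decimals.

r_{33} = 2.7527

q_1 = c_1/‖c_1‖ = (3, 4, 1, -4)/6.4807 = (0.4629, 0.6172, 0.1543, -0.6172).
r_{12} = q_1·c_2 = -0.1543.
u_2 = c_2 + 0.1543·q_1 = (4.0714, -3.9048, 3.0238, -0.0952).
‖u_2‖ = 6.4013, so q_2 = (0.6360, -0.6100, 0.4724, -0.0149).
r_{13} = q_1·c_3 = -3.0861; r_{23} = q_2·c_3 = 3.9873.
u_3 = c_3 + 3.0861·q_1 − 3.9873·q_2 = (0.8925, 1.3370, 0.5927, 2.1546).
r_{33} = ‖u_3‖ = 2.7527.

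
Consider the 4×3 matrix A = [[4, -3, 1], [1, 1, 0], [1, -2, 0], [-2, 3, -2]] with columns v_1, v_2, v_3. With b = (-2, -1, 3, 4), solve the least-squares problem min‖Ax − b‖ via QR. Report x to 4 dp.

x = (-0.4493, -1.3333, -3.6812)

v_1 = (4, 1, 1, -2); ‖v_1‖ = 4.6904, so q_1 = (0.8528, 0.2132, 0.2132, -0.4264).
q_1·v_2 = 0.8528·(-3) + 0.2132·1 + 0.2132·(-2) + (-0.4264)·3 = -4.0508.
u_2 = v_2 + 4.0508·q_1 = (0.4545, 1.8636, -1.1364, 1.2727).
‖u_2‖ = 2.5673, so q_2 = (0.1771, 0.7259, -0.4426, 0.4957).
q_1·v_3 = 0.8528·1 + 0.2132·0 + 0.2132·0 + (-0.4264)·(-2) = 1.7056; q_2·v_3 = 0.1771·1 + 0.7259·0 + (-0.4426)·0 + 0.4957·(-2) = -0.8144.
u_3 = v_3 − 1.7056·q_1 + 0.8144·q_2 = (-0.3103, 0.2276, -0.7241, -0.8690).
‖u_3‖ = 1.1948, so q_3 = (-0.2597, 0.1905, -0.6061, -0.7273).
Qᵀb = (-2.9848, -0.4249, -4.3983).
Back-substitute: x_3 = -4.3983/1.1948 = -3.6812.
x_2 = (-0.4249 + 0.8144·(-3.6812))/2.5673 = -1.3333.
x_1 = (-2.9848 + 4.0508·(-1.3333) − 1.7056·(-3.6812))/4.6904 = -0.4493.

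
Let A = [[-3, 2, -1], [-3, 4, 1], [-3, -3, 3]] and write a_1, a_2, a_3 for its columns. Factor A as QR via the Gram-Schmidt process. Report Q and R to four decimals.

q_1 = a_1/‖a_1‖ = (-3, -3, -3)/5.1962 = (-0.5774, -0.5774, -0.5774).
r_{12} = q_1·a_2 = -1.7321.
u_2 = a_2 + 1.7321·q_1 = (1.0000, 3.0000, -4.0000).
‖u_2‖ = 5.0990, so q_2 = (0.1961, 0.5883, -0.7845).
r_{13} = q_1·a_3 = -1.7321; r_{23} = q_2·a_3 = -1.9612.
u_3 = a_3 + 1.7321·q_1 + 1.9612·q_2 = (-1.6154, 1.1538, 0.4615).
‖u_3‖ = 2.0381, so q_3 = (-0.7926, 0.5661, 0.2265).

Q = [[-0.5774, 0.1961, -0.7926], [-0.5774, 0.5883, 0.5661], [-0.5774, -0.7845, 0.2265]], R = [[5.1962, -1.7321, -1.7321], [0.0000, 5.0990, -1.9612], [0.0000, 0.0000, 2.0381]]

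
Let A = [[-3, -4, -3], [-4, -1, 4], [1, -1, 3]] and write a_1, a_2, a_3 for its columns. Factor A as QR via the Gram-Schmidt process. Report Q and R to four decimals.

a_1 = (-3, -4, 1); ‖a_1‖ = 5.0990, so q_1 = (-0.5883, -0.7845, 0.1961).
q_1·a_2 = (-0.5883)·(-4) + (-0.7845)·(-1) + 0.1961·(-1) = 2.9417.
u_2 = a_2 − 2.9417·q_1 = (-2.2692, 1.3077, -1.5769).
‖u_2‖ = 3.0571, so q_2 = (-0.7423, 0.4277, -0.5158).
q_1·a_3 = (-0.5883)·(-3) + (-0.7845)·4 + 0.1961·3 = -0.7845; q_2·a_3 = (-0.7423)·(-3) + 0.4277·4 + (-0.5158)·3 = 2.3904.
u_3 = a_3 + 0.7845·q_1 − 2.3904·q_2 = (-1.6872, 2.3621, 4.3868).
‖u_3‖ = 5.2603, so q_3 = (-0.3208, 0.4491, 0.8340).

Q = [[-0.5883, -0.7423, -0.3208], [-0.7845, 0.4277, 0.4491], [0.1961, -0.5158, 0.8340]], R = [[5.0990, 2.9417, -0.7845], [0.0000, 3.0571, 2.3904], [0.0000, 0.0000, 5.2603]]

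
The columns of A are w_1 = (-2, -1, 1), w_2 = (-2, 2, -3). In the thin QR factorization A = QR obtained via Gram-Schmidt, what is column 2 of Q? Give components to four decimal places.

e_2 = (-0.5687, 0.4468, -0.6906)

e_1 = w_1/‖w_1‖ = (-2, -1, 1)/2.4495 = (-0.8165, -0.4082, 0.4082).
r_{12} = e_1·w_2 = -0.4082.
u_2 = w_2 + 0.4082·e_1 = (-2.3333, 1.8333, -2.8333).
‖u_2‖ = 4.1028, so e_2 = (-0.5687, 0.4468, -0.6906).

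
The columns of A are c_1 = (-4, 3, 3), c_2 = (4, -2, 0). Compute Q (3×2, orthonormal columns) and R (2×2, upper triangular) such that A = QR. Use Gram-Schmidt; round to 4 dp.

Q = [[-0.6860, 0.5880], [0.5145, -0.0245], [0.5145, 0.8085]], R = [[5.8310, -3.7730], [0.0000, 2.4010]]

c_1 = (-4, 3, 3); ‖c_1‖ = 5.8310, so q_1 = (-0.6860, 0.5145, 0.5145).
q_1·c_2 = (-0.6860)·4 + 0.5145·(-2) + 0.5145·0 = -3.7730.
u_2 = c_2 + 3.7730·q_1 = (1.4118, -0.0588, 1.9412).
‖u_2‖ = 2.4010, so q_2 = (0.5880, -0.0245, 0.8085).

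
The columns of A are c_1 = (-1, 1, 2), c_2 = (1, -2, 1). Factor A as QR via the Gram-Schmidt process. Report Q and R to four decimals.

Q = [[-0.4082, 0.3450], [0.4082, -0.7591], [0.8165, 0.5521]], R = [[2.4495, -0.4082], [0.0000, 2.4152]]

c_1 = (-1, 1, 2); ‖c_1‖ = 2.4495, so q_1 = (-0.4082, 0.4082, 0.8165).
q_1·c_2 = (-0.4082)·1 + 0.4082·(-2) + 0.8165·1 = -0.4082.
u_2 = c_2 + 0.4082·q_1 = (0.8333, -1.8333, 1.3333).
‖u_2‖ = 2.4152, so q_2 = (0.3450, -0.7591, 0.5521).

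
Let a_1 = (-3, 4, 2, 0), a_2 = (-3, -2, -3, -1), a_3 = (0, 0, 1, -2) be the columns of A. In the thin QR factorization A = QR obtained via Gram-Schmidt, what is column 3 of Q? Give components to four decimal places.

e_3 = (0.0467, -0.1430, 0.3560, -0.9223)

a_1 = (-3, 4, 2, 0); ‖a_1‖ = 5.3852, so e_1 = (-0.5571, 0.7428, 0.3714, 0.0000).
e_1·a_2 = (-0.5571)·(-3) + 0.7428·(-2) + 0.3714·(-3) + 0.0000·(-1) = -0.9285.
u_2 = a_2 + 0.9285·e_1 = (-3.5172, -1.3103, -2.6552, -1.0000).
‖u_2‖ = 4.7051, so e_2 = (-0.7475, -0.2785, -0.5643, -0.2125).
e_1·a_3 = (-0.5571)·0 + 0.7428·0 + 0.3714·1 + 0.0000·(-2) = 0.3714; e_2·a_3 = (-0.7475)·0 + (-0.2785)·0 + (-0.5643)·1 + (-0.2125)·(-2) = -0.1392.
u_3 = a_3 − 0.3714·e_1 + 0.1392·e_2 = (0.1028, -0.3146, 0.7835, -2.0296).
‖u_3‖ = 2.2006, so e_3 = (0.0467, -0.1430, 0.3560, -0.9223).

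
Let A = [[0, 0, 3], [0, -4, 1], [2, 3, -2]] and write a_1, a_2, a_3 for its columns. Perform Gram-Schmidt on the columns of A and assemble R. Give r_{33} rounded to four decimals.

a_1 = (0, 0, 2); ‖a_1‖ = 2.0000, so q_1 = (0.0000, 0.0000, 1.0000).
q_1·a_2 = 0.0000·0 + 0.0000·(-4) + 1.0000·3 = 3.0000.
u_2 = a_2 − 3.0000·q_1 = (0.0000, -4.0000, 0.0000).
‖u_2‖ = 4.0000, so q_2 = (0.0000, -1.0000, 0.0000).
q_1·a_3 = 0.0000·3 + 0.0000·1 + 1.0000·(-2) = -2.0000; q_2·a_3 = 0.0000·3 + (-1.0000)·1 + 0.0000·(-2) = -1.0000.
u_3 = a_3 + 2.0000·q_1 + 1.0000·q_2 = (3.0000, 0.0000, 0.0000).
r_{33} = ‖u_3‖ = 3.0000.

r_{33} = 3.0000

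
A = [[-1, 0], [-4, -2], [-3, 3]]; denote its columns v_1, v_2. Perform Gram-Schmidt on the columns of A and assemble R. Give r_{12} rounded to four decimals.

r_{12} = -0.1961

e_1 = v_1/‖v_1‖ = (-1, -4, -3)/5.0990 = (-0.1961, -0.7845, -0.5883).
r_{12} = e_1·v_2 = -0.1961.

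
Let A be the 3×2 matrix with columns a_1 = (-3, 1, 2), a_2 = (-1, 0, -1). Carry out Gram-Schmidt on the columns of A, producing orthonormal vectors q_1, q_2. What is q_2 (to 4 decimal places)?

q_1 = a_1/‖a_1‖ = (-3, 1, 2)/3.7417 = (-0.8018, 0.2673, 0.5345).
r_{12} = q_1·a_2 = 0.2673.
u_2 = a_2 − 0.2673·q_1 = (-0.7857, -0.0714, -1.1429).
‖u_2‖ = 1.3887, so q_2 = (-0.5658, -0.0514, -0.8230).

q_2 = (-0.5658, -0.0514, -0.8230)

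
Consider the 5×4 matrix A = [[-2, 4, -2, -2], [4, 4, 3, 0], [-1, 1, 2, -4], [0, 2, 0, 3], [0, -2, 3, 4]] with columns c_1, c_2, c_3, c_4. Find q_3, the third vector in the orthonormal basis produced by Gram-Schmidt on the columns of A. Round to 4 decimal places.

q_3 = (-0.0258, 0.1633, 0.7046, 0.0602, 0.6874)

c_1 = (-2, 4, -1, 0, 0); ‖c_1‖ = 4.5826, so q_1 = (-0.4364, 0.8729, -0.2182, 0.0000, 0.0000).
q_1·c_2 = (-0.4364)·4 + 0.8729·4 + (-0.2182)·1 + 0.0000·2 + 0.0000·(-2) = 1.5275.
u_2 = c_2 − 1.5275·q_1 = (4.6667, 2.6667, 1.3333, 2.0000, -2.0000).
‖u_2‖ = 6.2183, so q_2 = (0.7505, 0.4288, 0.2144, 0.3216, -0.3216).
q_1·c_3 = (-0.4364)·(-2) + 0.8729·3 + (-0.2182)·2 + 0.0000·0 + 0.0000·3 = 3.0551; q_2·c_3 = 0.7505·(-2) + 0.4288·3 + 0.2144·2 + 0.3216·0 + (-0.3216)·3 = -0.7505.
u_3 = c_3 − 3.0551·q_1 + 0.7505·q_2 = (-0.1034, 0.6552, 2.8276, 0.2414, 2.7586).
‖u_3‖ = 4.0129, so q_3 = (-0.0258, 0.1633, 0.7046, 0.0602, 0.6874).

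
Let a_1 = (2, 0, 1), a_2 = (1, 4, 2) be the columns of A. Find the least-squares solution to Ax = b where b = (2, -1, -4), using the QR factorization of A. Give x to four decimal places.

x = (0.4494, -0.5618)

q_1 = a_1/‖a_1‖ = (2, 0, 1)/2.2361 = (0.8944, 0.0000, 0.4472).
r_{12} = q_1·a_2 = 1.7889.
u_2 = a_2 − 1.7889·q_1 = (-0.6000, 4.0000, 1.2000).
‖u_2‖ = 4.2190, so q_2 = (-0.1422, 0.9481, 0.2844).
Qᵀb = (0.0000, -2.3702).
Back-substitute: x_2 = -2.3702/4.2190 = -0.5618.
x_1 = (0.0000 − 1.7889·(-0.5618))/2.2361 = 0.4494.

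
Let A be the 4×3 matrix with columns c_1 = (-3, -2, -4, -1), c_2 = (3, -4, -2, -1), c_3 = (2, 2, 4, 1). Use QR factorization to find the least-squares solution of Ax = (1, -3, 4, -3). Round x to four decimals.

x = (7.7500, 1.7500, 9.5000)

c_1 = (-3, -2, -4, -1); ‖c_1‖ = 5.4772, so q_1 = (-0.5477, -0.3651, -0.7303, -0.1826).
q_1·c_2 = (-0.5477)·3 + (-0.3651)·(-4) + (-0.7303)·(-2) + (-0.1826)·(-1) = 1.4606.
u_2 = c_2 − 1.4606·q_1 = (3.8000, -3.4667, -0.9333, -0.7333).
‖u_2‖ = 5.2789, so q_2 = (0.7198, -0.6567, -0.1768, -0.1389).
q_1·c_3 = (-0.5477)·2 + (-0.3651)·2 + (-0.7303)·4 + (-0.1826)·1 = -4.9295; q_2·c_3 = 0.7198·2 + (-0.6567)·2 + (-0.1768)·4 + (-0.1389)·1 = -0.7198.
u_3 = c_3 + 4.9295·q_1 + 0.7198·q_2 = (-0.1818, -0.2727, 0.2727, 0.0000).
‖u_3‖ = 0.4264, so q_3 = (-0.4264, -0.6396, 0.6396, 0.0000).
Qᵀb = (-1.8257, 2.3995, 4.0508).
Back-substitute: x_3 = 4.0508/0.4264 = 9.5000.
x_2 = (2.3995 + 0.7198·9.5000)/5.2789 = 1.7500.
x_1 = (-1.8257 − 1.4606·1.7500 + 4.9295·9.5000)/5.4772 = 7.7500.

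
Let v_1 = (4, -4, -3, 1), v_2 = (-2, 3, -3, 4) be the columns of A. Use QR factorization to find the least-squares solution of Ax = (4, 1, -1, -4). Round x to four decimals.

q_1 = v_1/‖v_1‖ = (4, -4, -3, 1)/6.4807 = (0.6172, -0.6172, -0.4629, 0.1543).
r_{12} = q_1·v_2 = -1.0801.
u_2 = v_2 + 1.0801·q_1 = (-1.3333, 2.3333, -3.5000, 4.1667).
‖u_2‖ = 6.0690, so q_2 = (-0.2197, 0.3845, -0.5767, 0.6865).
Qᵀb = (1.6973, -2.6638).
Back-substitute: x_2 = -2.6638/6.0690 = -0.4389.
x_1 = (1.6973 + 1.0801·(-0.4389))/6.4807 = 0.1888.

x = (0.1888, -0.4389)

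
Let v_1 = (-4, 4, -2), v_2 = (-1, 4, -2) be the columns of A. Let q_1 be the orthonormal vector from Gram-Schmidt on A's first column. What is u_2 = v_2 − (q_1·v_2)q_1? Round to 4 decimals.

u_2 = (1.6667, 1.3333, -0.6667)

v_1 = (-4, 4, -2); ‖v_1‖ = 6.0000, so q_1 = (-0.6667, 0.6667, -0.3333).
q_1·v_2 = (-0.6667)·(-1) + 0.6667·4 + (-0.3333)·(-2) = 4.0000.
u_2 = v_2 − 4.0000·q_1 = (1.6667, 1.3333, -0.6667).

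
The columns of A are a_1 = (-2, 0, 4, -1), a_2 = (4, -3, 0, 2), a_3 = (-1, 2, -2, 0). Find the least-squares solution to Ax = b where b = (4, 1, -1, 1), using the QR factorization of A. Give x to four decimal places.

x = (0.6624, 1.4557, 2.0591)

e_1 = a_1/‖a_1‖ = (-2, 0, 4, -1)/4.5826 = (-0.4364, 0.0000, 0.8729, -0.2182).
r_{12} = e_1·a_2 = -2.1822.
u_2 = a_2 + 2.1822·e_1 = (3.0476, -3.0000, 1.9048, 1.5238).
‖u_2‖ = 4.9232, so e_2 = (0.6190, -0.6094, 0.3869, 0.3095).
r_{13} = e_1·a_3 = -1.3093; r_{23} = e_2·a_3 = -2.6115.
u_3 = a_3 + 1.3093·e_1 + 2.6115·e_2 = (0.0452, 0.4086, 0.1532, 0.5226).
‖u_3‖ = 0.6824, so e_3 = (0.0662, 0.5989, 0.2246, 0.7659).
Qᵀb = (-2.8368, 1.7894, 1.4050).
Back-substitute: x_3 = 1.4050/0.6824 = 2.0591.
x_2 = (1.7894 + 2.6115·2.0591)/4.9232 = 1.4557.
x_1 = (-2.8368 + 2.1822·1.4557 + 1.3093·2.0591)/4.5826 = 0.6624.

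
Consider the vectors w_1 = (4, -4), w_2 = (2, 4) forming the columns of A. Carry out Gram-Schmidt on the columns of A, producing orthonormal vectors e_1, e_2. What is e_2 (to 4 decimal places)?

w_1 = (4, -4); ‖w_1‖ = 5.6569, so e_1 = (0.7071, -0.7071).
e_1·w_2 = 0.7071·2 + (-0.7071)·4 = -1.4142.
u_2 = w_2 + 1.4142·e_1 = (3.0000, 3.0000).
‖u_2‖ = 4.2426, so e_2 = (0.7071, 0.7071).

e_2 = (0.7071, 0.7071)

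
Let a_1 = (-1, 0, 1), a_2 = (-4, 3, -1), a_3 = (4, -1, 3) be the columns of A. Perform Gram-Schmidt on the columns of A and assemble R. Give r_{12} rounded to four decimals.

r_{12} = 2.1213

a_1 = (-1, 0, 1); ‖a_1‖ = 1.4142, so e_1 = (-0.7071, 0.0000, 0.7071).
r_{12} = e_1·a_2 = 2.1213.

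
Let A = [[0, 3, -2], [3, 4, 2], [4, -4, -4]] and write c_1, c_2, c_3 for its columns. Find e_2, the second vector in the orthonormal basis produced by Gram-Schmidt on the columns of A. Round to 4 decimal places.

e_2 = (0.4722, 0.7052, -0.5289)

c_1 = (0, 3, 4); ‖c_1‖ = 5.0000, so e_1 = (0.0000, 0.6000, 0.8000).
e_1·c_2 = 0.0000·3 + 0.6000·4 + 0.8000·(-4) = -0.8000.
u_2 = c_2 + 0.8000·e_1 = (3.0000, 4.4800, -3.3600).
‖u_2‖ = 6.3530, so e_2 = (0.4722, 0.7052, -0.5289).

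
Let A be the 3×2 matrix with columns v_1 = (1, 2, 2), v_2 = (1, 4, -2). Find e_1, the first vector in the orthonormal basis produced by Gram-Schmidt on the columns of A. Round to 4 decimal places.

e_1 = (0.3333, 0.6667, 0.6667)

v_1 = (1, 2, 2); ‖v_1‖ = 3.0000, so e_1 = (0.3333, 0.6667, 0.6667).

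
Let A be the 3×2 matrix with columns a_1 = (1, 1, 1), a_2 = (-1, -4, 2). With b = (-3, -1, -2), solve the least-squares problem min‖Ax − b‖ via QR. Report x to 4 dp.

x = (-2.1667, -0.1667)

q_1 = a_1/‖a_1‖ = (1, 1, 1)/1.7321 = (0.5774, 0.5774, 0.5774).
r_{12} = q_1·a_2 = -1.7321.
u_2 = a_2 + 1.7321·q_1 = (0.0000, -3.0000, 3.0000).
‖u_2‖ = 4.2426, so q_2 = (0.0000, -0.7071, 0.7071).
Qᵀb = (-3.4641, -0.7071).
Back-substitute: x_2 = -0.7071/4.2426 = -0.1667.
x_1 = (-3.4641 + 1.7321·(-0.1667))/1.7321 = -2.1667.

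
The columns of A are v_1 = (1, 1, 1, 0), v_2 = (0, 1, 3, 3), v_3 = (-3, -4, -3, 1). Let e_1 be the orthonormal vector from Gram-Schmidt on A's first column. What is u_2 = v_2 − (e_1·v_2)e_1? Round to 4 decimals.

v_1 = (1, 1, 1, 0); ‖v_1‖ = 1.7321, so e_1 = (0.5774, 0.5774, 0.5774, 0.0000).
e_1·v_2 = 0.5774·0 + 0.5774·1 + 0.5774·3 + 0.0000·3 = 2.3094.
u_2 = v_2 − 2.3094·e_1 = (-1.3333, -0.3333, 1.6667, 3.0000).

u_2 = (-1.3333, -0.3333, 1.6667, 3.0000)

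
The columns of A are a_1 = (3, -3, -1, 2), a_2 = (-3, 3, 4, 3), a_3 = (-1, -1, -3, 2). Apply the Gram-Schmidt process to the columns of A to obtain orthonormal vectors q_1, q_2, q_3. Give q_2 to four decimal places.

q_1 = a_1/‖a_1‖ = (3, -3, -1, 2)/4.7958 = (0.6255, -0.6255, -0.2085, 0.4170).
r_{12} = q_1·a_2 = -3.3362.
u_2 = a_2 + 3.3362·q_1 = (-0.9130, 0.9130, 3.3043, 4.3913).
‖u_2‖ = 5.6453, so q_2 = (-0.1617, 0.1617, 0.5853, 0.7779).

q_2 = (-0.1617, 0.1617, 0.5853, 0.7779)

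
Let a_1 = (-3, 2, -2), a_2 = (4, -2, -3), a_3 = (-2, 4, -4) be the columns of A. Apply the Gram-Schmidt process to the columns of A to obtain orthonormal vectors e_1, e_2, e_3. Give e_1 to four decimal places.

e_1 = (-0.7276, 0.4851, -0.4851)

e_1 = a_1/‖a_1‖ = (-3, 2, -2)/4.1231 = (-0.7276, 0.4851, -0.4851).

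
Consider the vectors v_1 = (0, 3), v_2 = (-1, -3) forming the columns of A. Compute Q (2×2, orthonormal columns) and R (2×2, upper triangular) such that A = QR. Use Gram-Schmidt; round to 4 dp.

v_1 = (0, 3); ‖v_1‖ = 3.0000, so q_1 = (0.0000, 1.0000).
q_1·v_2 = 0.0000·(-1) + 1.0000·(-3) = -3.0000.
u_2 = v_2 + 3.0000·q_1 = (-1.0000, 0.0000).
‖u_2‖ = 1.0000, so q_2 = (-1.0000, 0.0000).

Q = [[0.0000, -1.0000], [1.0000, 0.0000]], R = [[3.0000, -3.0000], [0.0000, 1.0000]]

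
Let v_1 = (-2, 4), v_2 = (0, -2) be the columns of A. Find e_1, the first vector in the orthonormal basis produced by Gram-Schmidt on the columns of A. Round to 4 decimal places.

e_1 = v_1/‖v_1‖ = (-2, 4)/4.4721 = (-0.4472, 0.8944).

e_1 = (-0.4472, 0.8944)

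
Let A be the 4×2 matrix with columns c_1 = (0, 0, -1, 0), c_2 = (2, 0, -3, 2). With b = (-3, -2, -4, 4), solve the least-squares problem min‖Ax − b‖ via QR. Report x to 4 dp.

x = (3.2500, 0.2500)

c_1 = (0, 0, -1, 0); ‖c_1‖ = 1.0000, so e_1 = (0.0000, 0.0000, -1.0000, 0.0000).
e_1·c_2 = 0.0000·2 + 0.0000·0 + (-1.0000)·(-3) + 0.0000·2 = 3.0000.
u_2 = c_2 − 3.0000·e_1 = (2.0000, 0.0000, 0.0000, 2.0000).
‖u_2‖ = 2.8284, so e_2 = (0.7071, 0.0000, 0.0000, 0.7071).
Qᵀb = (4.0000, 0.7071).
Back-substitute: x_2 = 0.7071/2.8284 = 0.2500.
x_1 = (4.0000 − 3.0000·0.2500)/1.0000 = 3.2500.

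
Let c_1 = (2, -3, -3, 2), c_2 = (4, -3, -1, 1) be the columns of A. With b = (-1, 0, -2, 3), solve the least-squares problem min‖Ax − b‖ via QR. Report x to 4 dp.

x = (1.1376, -0.8899)

e_1 = c_1/‖c_1‖ = (2, -3, -3, 2)/5.0990 = (0.3922, -0.5883, -0.5883, 0.3922).
r_{12} = e_1·c_2 = 4.3146.
u_2 = c_2 − 4.3146·e_1 = (2.3077, -0.4615, 1.5385, -0.6923).
‖u_2‖ = 2.8956, so e_2 = (0.7970, -0.1594, 0.5313, -0.2391).
Qᵀb = (1.9612, -2.5768).
Back-substitute: x_2 = -2.5768/2.8956 = -0.8899.
x_1 = (1.9612 − 4.3146·(-0.8899))/5.0990 = 1.1376.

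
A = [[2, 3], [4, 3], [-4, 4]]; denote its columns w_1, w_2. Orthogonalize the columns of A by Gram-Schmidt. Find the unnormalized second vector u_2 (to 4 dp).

w_1 = (2, 4, -4); ‖w_1‖ = 6.0000, so q_1 = (0.3333, 0.6667, -0.6667).
q_1·w_2 = 0.3333·3 + 0.6667·3 + (-0.6667)·4 = 0.3333.
u_2 = w_2 − 0.3333·q_1 = (2.8889, 2.7778, 4.2222).

u_2 = (2.8889, 2.7778, 4.2222)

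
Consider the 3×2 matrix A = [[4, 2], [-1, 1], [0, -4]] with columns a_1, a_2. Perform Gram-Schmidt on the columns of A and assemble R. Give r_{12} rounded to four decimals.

r_{12} = 1.6977

a_1 = (4, -1, 0); ‖a_1‖ = 4.1231, so q_1 = (0.9701, -0.2425, 0.0000).
r_{12} = q_1·a_2 = 1.6977.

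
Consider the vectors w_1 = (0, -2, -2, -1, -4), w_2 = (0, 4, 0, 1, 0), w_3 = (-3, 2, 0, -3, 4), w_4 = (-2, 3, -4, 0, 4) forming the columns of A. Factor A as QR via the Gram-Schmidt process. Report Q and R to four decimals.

w_1 = (0, -2, -2, -1, -4); ‖w_1‖ = 5.0000, so e_1 = (0.0000, -0.4000, -0.4000, -0.2000, -0.8000).
e_1·w_2 = 0.0000·0 + (-0.4000)·4 + (-0.4000)·0 + (-0.2000)·1 + (-0.8000)·0 = -1.8000.
u_2 = w_2 + 1.8000·e_1 = (0.0000, 3.2800, -0.7200, 0.6400, -1.4400).
‖u_2‖ = 3.7094, so e_2 = (0.0000, 0.8842, -0.1941, 0.1725, -0.3882).
e_1·w_3 = 0.0000·(-3) + (-0.4000)·2 + (-0.4000)·0 + (-0.2000)·(-3) + (-0.8000)·4 = -3.4000; e_2·w_3 = 0.0000·(-3) + 0.8842·2 + (-0.1941)·0 + 0.1725·(-3) + (-0.3882)·4 = -0.3019.
u_3 = w_3 + 3.4000·e_1 + 0.3019·e_2 = (-3.0000, 0.9070, -1.4186, -3.6279, 1.1628).
‖u_3‖ = 5.1331, so e_3 = (-0.5844, 0.1767, -0.2764, -0.7068, 0.2265).
e_1·w_4 = 0.0000·(-2) + (-0.4000)·3 + (-0.4000)·(-4) + (-0.2000)·0 + (-0.8000)·4 = -2.8000; e_2·w_4 = 0.0000·(-2) + 0.8842·3 + (-0.1941)·(-4) + 0.1725·0 + (-0.3882)·4 = 1.8763; e_3·w_4 = (-0.5844)·(-2) + 0.1767·3 + (-0.2764)·(-4) + (-0.7068)·0 + 0.2265·4 = 3.7105.
u_4 = w_4 + 2.8000·e_1 − 1.8763·e_2 − 3.7105·e_3 = (0.1686, -0.4347, -3.7304, 1.7387, 1.6478).
‖u_4‖ = 4.4578, so e_4 = (0.0378, -0.0975, -0.8368, 0.3900, 0.3697).

Q = [[0.0000, 0.0000, -0.5844, 0.0378], [-0.4000, 0.8842, 0.1767, -0.0975], [-0.4000, -0.1941, -0.2764, -0.8368], [-0.2000, 0.1725, -0.7068, 0.3900], [-0.8000, -0.3882, 0.2265, 0.3697]], R = [[5.0000, -1.8000, -3.4000, -2.8000], [0.0000, 3.7094, -0.3019, 1.8763], [0.0000, 0.0000, 5.1331, 3.7105], [0.0000, 0.0000, 0.0000, 4.4578]]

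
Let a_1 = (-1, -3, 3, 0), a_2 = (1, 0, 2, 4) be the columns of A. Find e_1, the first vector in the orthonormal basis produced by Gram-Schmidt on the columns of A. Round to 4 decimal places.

e_1 = (-0.2294, -0.6882, 0.6882, 0.0000)

e_1 = a_1/‖a_1‖ = (-1, -3, 3, 0)/4.3589 = (-0.2294, -0.6882, 0.6882, 0.0000).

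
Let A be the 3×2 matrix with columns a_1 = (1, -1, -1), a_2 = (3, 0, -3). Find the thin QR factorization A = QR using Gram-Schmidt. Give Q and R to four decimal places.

Q = [[0.5774, 0.4082], [-0.5774, 0.8165], [-0.5774, -0.4082]], R = [[1.7321, 3.4641], [0.0000, 2.4495]]

e_1 = a_1/‖a_1‖ = (1, -1, -1)/1.7321 = (0.5774, -0.5774, -0.5774).
r_{12} = e_1·a_2 = 3.4641.
u_2 = a_2 − 3.4641·e_1 = (1.0000, 2.0000, -1.0000).
‖u_2‖ = 2.4495, so e_2 = (0.4082, 0.8165, -0.4082).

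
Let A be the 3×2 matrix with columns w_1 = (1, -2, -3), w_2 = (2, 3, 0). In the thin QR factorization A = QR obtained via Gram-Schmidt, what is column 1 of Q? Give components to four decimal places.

q_1 = (0.2673, -0.5345, -0.8018)

w_1 = (1, -2, -3); ‖w_1‖ = 3.7417, so q_1 = (0.2673, -0.5345, -0.8018).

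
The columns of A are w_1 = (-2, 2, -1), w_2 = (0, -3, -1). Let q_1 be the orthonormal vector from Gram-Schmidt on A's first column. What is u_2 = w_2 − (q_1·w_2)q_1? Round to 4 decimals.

u_2 = (-1.1111, -1.8889, -1.5556)

w_1 = (-2, 2, -1); ‖w_1‖ = 3.0000, so q_1 = (-0.6667, 0.6667, -0.3333).
q_1·w_2 = (-0.6667)·0 + 0.6667·(-3) + (-0.3333)·(-1) = -1.6667.
u_2 = w_2 + 1.6667·q_1 = (-1.1111, -1.8889, -1.5556).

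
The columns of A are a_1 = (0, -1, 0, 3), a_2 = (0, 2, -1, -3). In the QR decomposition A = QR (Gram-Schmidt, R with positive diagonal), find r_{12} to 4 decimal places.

q_1 = a_1/‖a_1‖ = (0, -1, 0, 3)/3.1623 = (0.0000, -0.3162, 0.0000, 0.9487).
r_{12} = q_1·a_2 = -3.4785.

r_{12} = -3.4785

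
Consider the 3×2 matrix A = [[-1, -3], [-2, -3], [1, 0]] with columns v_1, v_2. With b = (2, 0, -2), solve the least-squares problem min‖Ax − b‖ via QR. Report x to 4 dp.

x = (-0.6667, 0.0000)

v_1 = (-1, -2, 1); ‖v_1‖ = 2.4495, so q_1 = (-0.4082, -0.8165, 0.4082).
q_1·v_2 = (-0.4082)·(-3) + (-0.8165)·(-3) + 0.4082·0 = 3.6742.
u_2 = v_2 − 3.6742·q_1 = (-1.5000, 0.0000, -1.5000).
‖u_2‖ = 2.1213, so q_2 = (-0.7071, 0.0000, -0.7071).
Qᵀb = (-1.6330, 0.0000).
Back-substitute: x_2 = 0.0000/2.1213 = 0.0000.
x_1 = (-1.6330 − 3.6742·0.0000)/2.4495 = -0.6667.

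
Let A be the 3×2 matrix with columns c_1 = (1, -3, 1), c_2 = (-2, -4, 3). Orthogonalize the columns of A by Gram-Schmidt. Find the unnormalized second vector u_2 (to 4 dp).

u_2 = (-3.1818, -0.4545, 1.8182)

c_1 = (1, -3, 1); ‖c_1‖ = 3.3166, so q_1 = (0.3015, -0.9045, 0.3015).
q_1·c_2 = 0.3015·(-2) + (-0.9045)·(-4) + 0.3015·3 = 3.9196.
u_2 = c_2 − 3.9196·q_1 = (-3.1818, -0.4545, 1.8182).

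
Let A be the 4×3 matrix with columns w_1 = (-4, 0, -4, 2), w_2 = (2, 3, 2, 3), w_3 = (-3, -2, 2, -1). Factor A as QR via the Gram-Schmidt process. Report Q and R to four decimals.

w_1 = (-4, 0, -4, 2); ‖w_1‖ = 6.0000, so e_1 = (-0.6667, 0.0000, -0.6667, 0.3333).
e_1·w_2 = (-0.6667)·2 + 0.0000·3 + (-0.6667)·2 + 0.3333·3 = -1.6667.
u_2 = w_2 + 1.6667·e_1 = (0.8889, 3.0000, 0.8889, 3.5556).
‖u_2‖ = 4.8189, so e_2 = (0.1845, 0.6225, 0.1845, 0.7378).
e_1·w_3 = (-0.6667)·(-3) + 0.0000·(-2) + (-0.6667)·2 + 0.3333·(-1) = 0.3333; e_2·w_3 = 0.1845·(-3) + 0.6225·(-2) + 0.1845·2 + 0.7378·(-1) = -2.1674.
u_3 = w_3 − 0.3333·e_1 + 2.1674·e_2 = (-2.3780, -0.6507, 2.6220, 0.4880).
‖u_3‖ = 3.6320, so e_3 = (-0.6547, -0.1792, 0.7219, 0.1344).

Q = [[-0.6667, 0.1845, -0.6547], [0.0000, 0.6225, -0.1792], [-0.6667, 0.1845, 0.7219], [0.3333, 0.7378, 0.1344]], R = [[6.0000, -1.6667, 0.3333], [0.0000, 4.8189, -2.1674], [0.0000, 0.0000, 3.6320]]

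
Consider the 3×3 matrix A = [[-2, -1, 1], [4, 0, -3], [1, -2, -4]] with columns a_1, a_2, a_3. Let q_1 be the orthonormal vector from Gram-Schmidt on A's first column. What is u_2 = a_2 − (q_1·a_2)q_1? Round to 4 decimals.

a_1 = (-2, 4, 1); ‖a_1‖ = 4.5826, so q_1 = (-0.4364, 0.8729, 0.2182).
q_1·a_2 = (-0.4364)·(-1) + 0.8729·0 + 0.2182·(-2) = 0.0000.
u_2 = a_2 + 0.0000·q_1 = (-1.0000, 0.0000, -2.0000).

u_2 = (-1.0000, 0.0000, -2.0000)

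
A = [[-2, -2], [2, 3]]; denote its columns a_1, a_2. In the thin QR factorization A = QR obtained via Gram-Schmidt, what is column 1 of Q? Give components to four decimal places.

e_1 = (-0.7071, 0.7071)

e_1 = a_1/‖a_1‖ = (-2, 2)/2.8284 = (-0.7071, 0.7071).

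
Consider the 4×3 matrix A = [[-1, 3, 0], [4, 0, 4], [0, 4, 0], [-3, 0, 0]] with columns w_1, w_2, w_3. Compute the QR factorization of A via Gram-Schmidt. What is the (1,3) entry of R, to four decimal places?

w_1 = (-1, 4, 0, -3); ‖w_1‖ = 5.0990, so q_1 = (-0.1961, 0.7845, 0.0000, -0.5883).
r_{13} = q_1·w_3 = 3.1379.

r_{13} = 3.1379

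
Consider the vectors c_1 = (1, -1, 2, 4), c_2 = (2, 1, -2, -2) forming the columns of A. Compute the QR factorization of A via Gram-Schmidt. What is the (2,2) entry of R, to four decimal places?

r_{22} = 2.7386

q_1 = c_1/‖c_1‖ = (1, -1, 2, 4)/4.6904 = (0.2132, -0.2132, 0.4264, 0.8528).
r_{12} = q_1·c_2 = -2.3452.
u_2 = c_2 + 2.3452·q_1 = (2.5000, 0.5000, -1.0000, 0.0000).
r_{22} = ‖u_2‖ = 2.7386.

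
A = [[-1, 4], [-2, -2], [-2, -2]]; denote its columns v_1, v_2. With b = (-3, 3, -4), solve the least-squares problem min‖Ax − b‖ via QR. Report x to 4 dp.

x = (0.8000, -0.5500)

v_1 = (-1, -2, -2); ‖v_1‖ = 3.0000, so e_1 = (-0.3333, -0.6667, -0.6667).
e_1·v_2 = (-0.3333)·4 + (-0.6667)·(-2) + (-0.6667)·(-2) = 1.3333.
u_2 = v_2 − 1.3333·e_1 = (4.4444, -1.1111, -1.1111).
‖u_2‖ = 4.7140, so e_2 = (0.9428, -0.2357, -0.2357).
Qᵀb = (1.6667, -2.5927).
Back-substitute: x_2 = -2.5927/4.7140 = -0.5500.
x_1 = (1.6667 − 1.3333·(-0.5500))/3.0000 = 0.8000.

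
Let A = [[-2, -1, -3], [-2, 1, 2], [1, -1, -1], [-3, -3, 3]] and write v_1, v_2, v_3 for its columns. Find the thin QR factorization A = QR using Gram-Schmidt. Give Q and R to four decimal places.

Q = [[-0.4714, -0.0382, -0.8811], [-0.4714, 0.6500, 0.2240], [0.2357, -0.4971, -0.1045], [-0.7071, -0.5735, 0.4032]], R = [[4.2426, 1.8856, -1.8856], [0.0000, 2.9059, 0.1912], [0.0000, 0.0000, 4.4054]]

q_1 = v_1/‖v_1‖ = (-2, -2, 1, -3)/4.2426 = (-0.4714, -0.4714, 0.2357, -0.7071).
r_{12} = q_1·v_2 = 1.8856.
u_2 = v_2 − 1.8856·q_1 = (-0.1111, 1.8889, -1.4444, -1.6667).
‖u_2‖ = 2.9059, so q_2 = (-0.0382, 0.6500, -0.4971, -0.5735).
r_{13} = q_1·v_3 = -1.8856; r_{23} = q_2·v_3 = 0.1912.
u_3 = v_3 + 1.8856·q_1 − 0.1912·q_2 = (-3.8816, 0.9868, -0.4605, 1.7763).
‖u_3‖ = 4.4054, so q_3 = (-0.8811, 0.2240, -0.1045, 0.4032).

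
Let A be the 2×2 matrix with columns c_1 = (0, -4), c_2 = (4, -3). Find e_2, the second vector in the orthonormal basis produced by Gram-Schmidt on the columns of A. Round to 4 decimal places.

c_1 = (0, -4); ‖c_1‖ = 4.0000, so e_1 = (0.0000, -1.0000).
e_1·c_2 = 0.0000·4 + (-1.0000)·(-3) = 3.0000.
u_2 = c_2 − 3.0000·e_1 = (4.0000, 0.0000).
‖u_2‖ = 4.0000, so e_2 = (1.0000, 0.0000).

e_2 = (1.0000, 0.0000)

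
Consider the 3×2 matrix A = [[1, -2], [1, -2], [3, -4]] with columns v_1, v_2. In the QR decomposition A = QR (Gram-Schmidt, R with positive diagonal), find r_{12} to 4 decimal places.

e_1 = v_1/‖v_1‖ = (1, 1, 3)/3.3166 = (0.3015, 0.3015, 0.9045).
r_{12} = e_1·v_2 = -4.8242.

r_{12} = -4.8242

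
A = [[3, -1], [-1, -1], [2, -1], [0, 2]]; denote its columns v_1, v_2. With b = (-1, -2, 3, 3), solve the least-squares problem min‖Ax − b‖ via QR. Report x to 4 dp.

e_1 = v_1/‖v_1‖ = (3, -1, 2, 0)/3.7417 = (0.8018, -0.2673, 0.5345, 0.0000).
r_{12} = e_1·v_2 = -1.0690.
u_2 = v_2 + 1.0690·e_1 = (-0.1429, -1.2857, -0.4286, 2.0000).
‖u_2‖ = 2.4202, so e_2 = (-0.0590, -0.5313, -0.1771, 0.8264).
Qᵀb = (1.3363, 3.0695).
Back-substitute: x_2 = 3.0695/2.4202 = 1.2683.
x_1 = (1.3363 + 1.0690·1.2683)/3.7417 = 0.7195.

x = (0.7195, 1.2683)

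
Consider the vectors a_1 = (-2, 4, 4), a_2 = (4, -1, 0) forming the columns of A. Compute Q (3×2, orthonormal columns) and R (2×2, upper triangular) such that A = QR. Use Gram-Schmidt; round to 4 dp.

Q = [[-0.3333, 0.9245], [0.6667, 0.0925], [0.6667, 0.3698]], R = [[6.0000, -2.0000], [0.0000, 3.6056]]

a_1 = (-2, 4, 4); ‖a_1‖ = 6.0000, so e_1 = (-0.3333, 0.6667, 0.6667).
e_1·a_2 = (-0.3333)·4 + 0.6667·(-1) + 0.6667·0 = -2.0000.
u_2 = a_2 + 2.0000·e_1 = (3.3333, 0.3333, 1.3333).
‖u_2‖ = 3.6056, so e_2 = (0.9245, 0.0925, 0.3698).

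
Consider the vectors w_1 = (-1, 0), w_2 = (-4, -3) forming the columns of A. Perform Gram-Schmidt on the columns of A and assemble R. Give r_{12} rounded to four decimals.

r_{12} = 4.0000

w_1 = (-1, 0); ‖w_1‖ = 1.0000, so e_1 = (-1.0000, 0.0000).
r_{12} = e_1·w_2 = 4.0000.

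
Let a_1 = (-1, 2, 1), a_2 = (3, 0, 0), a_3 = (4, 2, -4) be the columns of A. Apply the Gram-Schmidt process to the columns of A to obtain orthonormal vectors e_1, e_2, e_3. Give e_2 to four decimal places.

e_1 = a_1/‖a_1‖ = (-1, 2, 1)/2.4495 = (-0.4082, 0.8165, 0.4082).
r_{12} = e_1·a_2 = -1.2247.
u_2 = a_2 + 1.2247·e_1 = (2.5000, 1.0000, 0.5000).
‖u_2‖ = 2.7386, so e_2 = (0.9129, 0.3651, 0.1826).

e_2 = (0.9129, 0.3651, 0.1826)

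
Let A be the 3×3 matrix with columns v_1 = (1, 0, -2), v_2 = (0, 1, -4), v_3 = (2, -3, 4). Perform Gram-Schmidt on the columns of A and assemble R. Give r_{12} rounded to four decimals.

r_{12} = 3.5777

e_1 = v_1/‖v_1‖ = (1, 0, -2)/2.2361 = (0.4472, 0.0000, -0.8944).
r_{12} = e_1·v_2 = 3.5777.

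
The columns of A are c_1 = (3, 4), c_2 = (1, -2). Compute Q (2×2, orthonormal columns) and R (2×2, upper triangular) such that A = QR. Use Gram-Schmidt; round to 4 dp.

e_1 = c_1/‖c_1‖ = (3, 4)/5.0000 = (0.6000, 0.8000).
r_{12} = e_1·c_2 = -1.0000.
u_2 = c_2 + 1.0000·e_1 = (1.6000, -1.2000).
‖u_2‖ = 2.0000, so e_2 = (0.8000, -0.6000).

Q = [[0.6000, 0.8000], [0.8000, -0.6000]], R = [[5.0000, -1.0000], [0.0000, 2.0000]]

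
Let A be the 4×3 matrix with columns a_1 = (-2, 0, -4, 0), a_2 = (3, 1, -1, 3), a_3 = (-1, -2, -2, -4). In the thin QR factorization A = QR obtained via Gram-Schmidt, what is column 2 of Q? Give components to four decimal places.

e_2 = (0.6293, 0.2247, -0.3146, 0.6742)

e_1 = a_1/‖a_1‖ = (-2, 0, -4, 0)/4.4721 = (-0.4472, 0.0000, -0.8944, 0.0000).
r_{12} = e_1·a_2 = -0.4472.
u_2 = a_2 + 0.4472·e_1 = (2.8000, 1.0000, -1.4000, 3.0000).
‖u_2‖ = 4.4497, so e_2 = (0.6293, 0.2247, -0.3146, 0.6742).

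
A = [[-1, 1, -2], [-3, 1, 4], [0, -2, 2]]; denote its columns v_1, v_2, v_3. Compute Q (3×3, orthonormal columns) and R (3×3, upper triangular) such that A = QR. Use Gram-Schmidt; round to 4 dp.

Q = [[-0.3162, 0.2860, -0.9045], [-0.9487, -0.0953, 0.3015], [0.0000, -0.9535, -0.3015]], R = [[3.1623, -1.2649, -3.1623], [0.0000, 2.0976, -2.8604], [0.0000, 0.0000, 2.4121]]

v_1 = (-1, -3, 0); ‖v_1‖ = 3.1623, so q_1 = (-0.3162, -0.9487, 0.0000).
q_1·v_2 = (-0.3162)·1 + (-0.9487)·1 + 0.0000·(-2) = -1.2649.
u_2 = v_2 + 1.2649·q_1 = (0.6000, -0.2000, -2.0000).
‖u_2‖ = 2.0976, so q_2 = (0.2860, -0.0953, -0.9535).
q_1·v_3 = (-0.3162)·(-2) + (-0.9487)·4 + 0.0000·2 = -3.1623; q_2·v_3 = 0.2860·(-2) + (-0.0953)·4 + (-0.9535)·2 = -2.8604.
u_3 = v_3 + 3.1623·q_1 + 2.8604·q_2 = (-2.1818, 0.7273, -0.7273).
‖u_3‖ = 2.4121, so q_3 = (-0.9045, 0.3015, -0.3015).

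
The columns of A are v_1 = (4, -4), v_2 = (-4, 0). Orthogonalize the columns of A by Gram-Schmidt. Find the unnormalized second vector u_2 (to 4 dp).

v_1 = (4, -4); ‖v_1‖ = 5.6569, so q_1 = (0.7071, -0.7071).
q_1·v_2 = 0.7071·(-4) + (-0.7071)·0 = -2.8284.
u_2 = v_2 + 2.8284·q_1 = (-2.0000, -2.0000).

u_2 = (-2.0000, -2.0000)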